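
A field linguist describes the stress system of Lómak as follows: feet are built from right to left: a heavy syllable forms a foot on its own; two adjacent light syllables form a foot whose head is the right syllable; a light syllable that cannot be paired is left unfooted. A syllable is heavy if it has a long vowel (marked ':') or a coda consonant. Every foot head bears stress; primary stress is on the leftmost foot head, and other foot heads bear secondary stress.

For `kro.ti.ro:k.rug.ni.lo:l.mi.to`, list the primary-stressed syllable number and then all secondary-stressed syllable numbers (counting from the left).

Weights: 1 kro L, 2 ti L, 3 ro:k H, 4 rug H, 5 ni L, 6 lo:l H, 7 mi L, 8 to L.
Parse right to left (heavy = foot alone; LL = one foot; stranded L unfooted): (kro.ˈti) (ˈro:k) (ˈrug) ni (ˈlo:l) (mi.ˈto).
Foot heads: 2, 3, 4, 6, 8.
Primary stress on the leftmost head = syllable 2.
Secondary stress on 3, 4, 6, 8: kro.ˈti.ˌro:k.ˌrug.ni.ˌlo:l.mi.ˌto.

primary 2, secondary 3, 4, 6, 8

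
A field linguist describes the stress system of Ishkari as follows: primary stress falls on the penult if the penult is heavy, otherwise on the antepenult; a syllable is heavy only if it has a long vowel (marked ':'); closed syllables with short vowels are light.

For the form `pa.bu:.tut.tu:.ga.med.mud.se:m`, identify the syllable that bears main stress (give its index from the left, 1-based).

Weights: 6 med L, 7 mud L, 8 se:m H.
The penult (syllable 7, mud) is light, so stress falls on the antepenult (syllable 6, med).
Primary stress: syllable 6 → pa.bu:.tut.tu:.ga.ˈmed.mud.se:m.

6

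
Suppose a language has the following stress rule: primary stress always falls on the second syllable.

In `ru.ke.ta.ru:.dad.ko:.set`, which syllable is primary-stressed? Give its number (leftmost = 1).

The word has 7 syllables; the second syllable is syllable 2 (ke).
Primary stress: syllable 2 → ru.ˈke.ta.ru:.dad.ko:.set.

2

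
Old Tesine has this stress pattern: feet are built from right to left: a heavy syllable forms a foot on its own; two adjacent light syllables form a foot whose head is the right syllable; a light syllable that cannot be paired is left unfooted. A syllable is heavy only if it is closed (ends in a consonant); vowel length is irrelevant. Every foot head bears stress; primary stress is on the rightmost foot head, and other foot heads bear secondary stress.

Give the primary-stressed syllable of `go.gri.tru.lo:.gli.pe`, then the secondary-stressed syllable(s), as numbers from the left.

primary 6, secondary 2, 4

Weights: 1 go L, 2 gri L, 3 tru L, 4 lo: L, 5 gli L, 6 pe L.
Parse right to left (heavy = foot alone; LL = one foot; stranded L unfooted): (go.ˈgri) (tru.ˈlo:) (gli.ˈpe).
Foot heads: 2, 4, 6.
Primary stress on the rightmost head = syllable 6.
Secondary stress on 2, 4: go.ˌgri.tru.ˌlo:.gli.ˈpe.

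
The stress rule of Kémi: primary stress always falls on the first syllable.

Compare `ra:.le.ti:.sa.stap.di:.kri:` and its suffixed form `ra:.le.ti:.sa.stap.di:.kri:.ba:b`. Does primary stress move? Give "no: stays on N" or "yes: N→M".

Base `ra:.le.ti:.sa.stap.di:.kri:` (7 syllables):
  The word has 7 syllables; the first syllable is syllable 1 (ra:).
  → primary stress on syllable 1.
Suffixed `ra:.le.ti:.sa.stap.di:.kri:.ba:b` (8 syllables):
  The word has 8 syllables; the first syllable is syllable 1 (ra:).
  → primary stress on syllable 1.

no: stays on 1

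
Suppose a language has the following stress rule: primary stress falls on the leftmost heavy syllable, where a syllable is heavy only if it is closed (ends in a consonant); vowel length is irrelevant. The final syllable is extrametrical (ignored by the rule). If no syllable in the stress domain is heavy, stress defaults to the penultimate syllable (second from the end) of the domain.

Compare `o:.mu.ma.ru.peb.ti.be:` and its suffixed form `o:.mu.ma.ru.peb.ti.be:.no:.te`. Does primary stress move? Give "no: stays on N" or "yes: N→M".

Base `o:.mu.ma.ru.peb.ti.be:` (7 syllables):
  The final syllable (7, be:) is extrametrical; the stress domain is syllables 1–6.
  Weights: 1 o: L, 2 mu L, 3 ma L, 4 ru L, 5 peb H, 6 ti L.
  Heavy syllables in the domain: 5. The leftmost is syllable 5 (peb).
  → primary stress on syllable 5.
Suffixed `o:.mu.ma.ru.peb.ti.be:.no:.te` (9 syllables):
  The final syllable (9, te) is extrametrical; the stress domain is syllables 1–8.
  Weights: 1 o: L, 2 mu L, 3 ma L, 4 ru L, 5 peb H, 6 ti L, 7 be: L, 8 no: L.
  Heavy syllables in the domain: 5. The leftmost is syllable 5 (peb).
  → primary stress on syllable 5.

no: stays on 5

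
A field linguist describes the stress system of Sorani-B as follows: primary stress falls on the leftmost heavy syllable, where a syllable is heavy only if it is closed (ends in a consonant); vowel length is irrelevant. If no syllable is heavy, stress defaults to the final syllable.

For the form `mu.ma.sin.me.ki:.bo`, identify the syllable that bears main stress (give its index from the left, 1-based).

3

Weights: 1 mu L, 2 ma L, 3 sin H, 4 me L, 5 ki: L, 6 bo L.
Heavy syllables in the domain: 3. The leftmost is syllable 3 (sin).
Primary stress: syllable 3 → mu.ma.ˈsin.me.ki:.bo.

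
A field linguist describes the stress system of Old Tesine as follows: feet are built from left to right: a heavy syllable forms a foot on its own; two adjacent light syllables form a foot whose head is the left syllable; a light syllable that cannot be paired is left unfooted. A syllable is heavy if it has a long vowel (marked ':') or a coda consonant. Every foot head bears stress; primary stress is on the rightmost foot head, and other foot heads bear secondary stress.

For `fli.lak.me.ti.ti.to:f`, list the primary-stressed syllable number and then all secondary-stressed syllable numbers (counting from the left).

primary 6, secondary 2, 3

Weights: 1 fli L, 2 lak H, 3 me L, 4 ti L, 5 ti L, 6 to:f H.
Parse left to right (heavy = foot alone; LL = one foot; stranded L unfooted): fli (ˈlak) (ˈme.ti) ti (ˈto:f).
Foot heads: 2, 3, 6.
Primary stress on the rightmost head = syllable 6.
Secondary stress on 2, 3: fli.ˌlak.ˌme.ti.ti.ˈto:f.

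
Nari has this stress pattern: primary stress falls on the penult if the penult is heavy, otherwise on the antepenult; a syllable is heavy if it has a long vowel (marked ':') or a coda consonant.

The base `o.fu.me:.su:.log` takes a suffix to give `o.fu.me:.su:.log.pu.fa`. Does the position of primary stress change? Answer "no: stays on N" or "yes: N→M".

Base `o.fu.me:.su:.log` (5 syllables):
  Weights: 3 me: H, 4 su: H, 5 log H.
  The penult (syllable 4, su:) is heavy, so it takes stress.
  → primary stress on syllable 4.
Suffixed `o.fu.me:.su:.log.pu.fa` (7 syllables):
  Weights: 5 log H, 6 pu L, 7 fa L.
  The penult (syllable 6, pu) is light, so stress falls on the antepenult (syllable 5, log).
  → primary stress on syllable 5.

yes: 4→5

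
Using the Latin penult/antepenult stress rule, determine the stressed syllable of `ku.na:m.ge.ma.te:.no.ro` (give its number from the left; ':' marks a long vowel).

Classical Latin: stress the penult if heavy (long vowel or closed), else the antepenult.
Weights: 5 te: H, 6 no L, 7 ro L.
The penult (syllable 6, no) is light, so stress falls on the antepenult (syllable 5, te:).
Stress on syllable 5: ku.na:m.ge.ma.ˈte:.no.ro.

5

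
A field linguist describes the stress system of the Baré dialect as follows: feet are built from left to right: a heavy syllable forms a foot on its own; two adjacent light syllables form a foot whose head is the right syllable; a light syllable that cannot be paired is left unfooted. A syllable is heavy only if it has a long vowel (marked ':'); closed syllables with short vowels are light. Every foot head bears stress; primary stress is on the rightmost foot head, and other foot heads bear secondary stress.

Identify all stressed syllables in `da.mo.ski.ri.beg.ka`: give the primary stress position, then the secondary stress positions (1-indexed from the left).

Weights: 1 da L, 2 mo L, 3 ski L, 4 ri L, 5 beg L, 6 ka L.
Parse left to right (heavy = foot alone; LL = one foot; stranded L unfooted): (da.ˈmo) (ski.ˈri) (beg.ˈka).
Foot heads: 2, 4, 6.
Primary stress on the rightmost head = syllable 6.
Secondary stress on 2, 4: da.ˌmo.ski.ˌri.beg.ˈka.

primary 6, secondary 2, 4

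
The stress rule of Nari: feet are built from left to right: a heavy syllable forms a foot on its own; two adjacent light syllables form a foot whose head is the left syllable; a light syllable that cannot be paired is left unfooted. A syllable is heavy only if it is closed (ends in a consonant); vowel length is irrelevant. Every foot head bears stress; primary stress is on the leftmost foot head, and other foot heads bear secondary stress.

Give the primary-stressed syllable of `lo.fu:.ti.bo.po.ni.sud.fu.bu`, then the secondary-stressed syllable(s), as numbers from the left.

Weights: 1 lo L, 2 fu: L, 3 ti L, 4 bo L, 5 po L, 6 ni L, 7 sud H, 8 fu L, 9 bu L.
Parse left to right (heavy = foot alone; LL = one foot; stranded L unfooted): (ˈlo.fu:) (ˈti.bo) (ˈpo.ni) (ˈsud) (ˈfu.bu).
Foot heads: 1, 3, 5, 7, 8.
Primary stress on the leftmost head = syllable 1.
Secondary stress on 3, 5, 7, 8: ˈlo.fu:.ˌti.bo.ˌpo.ni.ˌsud.ˌfu.bu.

primary 1, secondary 3, 5, 7, 8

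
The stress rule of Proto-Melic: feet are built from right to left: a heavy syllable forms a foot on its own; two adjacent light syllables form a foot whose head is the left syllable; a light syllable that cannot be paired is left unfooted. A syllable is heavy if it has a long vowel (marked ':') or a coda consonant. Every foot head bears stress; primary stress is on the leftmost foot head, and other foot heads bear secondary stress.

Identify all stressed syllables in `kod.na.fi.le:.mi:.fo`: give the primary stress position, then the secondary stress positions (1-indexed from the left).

Weights: 1 kod H, 2 na L, 3 fi L, 4 le: H, 5 mi: H, 6 fo L.
Parse right to left (heavy = foot alone; LL = one foot; stranded L unfooted): (ˈkod) (ˈna.fi) (ˈle:) (ˈmi:) fo.
Foot heads: 1, 2, 4, 5.
Primary stress on the leftmost head = syllable 1.
Secondary stress on 2, 4, 5: ˈkod.ˌna.fi.ˌle:.ˌmi:.fo.

primary 1, secondary 2, 4, 5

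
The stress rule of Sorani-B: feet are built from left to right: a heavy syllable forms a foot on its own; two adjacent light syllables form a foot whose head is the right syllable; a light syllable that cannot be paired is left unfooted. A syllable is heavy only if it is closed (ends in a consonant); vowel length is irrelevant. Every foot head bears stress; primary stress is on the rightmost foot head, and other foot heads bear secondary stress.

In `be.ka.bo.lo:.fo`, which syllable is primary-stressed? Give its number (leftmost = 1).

Weights: 1 be L, 2 ka L, 3 bo L, 4 lo: L, 5 fo L.
Parse left to right (heavy = foot alone; LL = one foot; stranded L unfooted): (be.ˈka) (bo.ˈlo:) fo.
Foot heads: 2, 4.
Primary stress on the rightmost head = syllable 4.
Primary stress: syllable 4 → be.ka.bo.ˈlo:.fo.

4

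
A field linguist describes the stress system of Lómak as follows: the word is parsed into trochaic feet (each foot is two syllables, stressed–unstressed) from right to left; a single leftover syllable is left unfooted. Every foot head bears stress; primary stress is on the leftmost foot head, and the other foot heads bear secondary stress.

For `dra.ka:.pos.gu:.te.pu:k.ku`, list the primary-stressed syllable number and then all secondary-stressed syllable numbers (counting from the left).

primary 2, secondary 4, 6

Parse right to left into trochaic (ˈσσ) feet: dra (ˈka:.pos) (ˈgu:.te) (ˈpu:k.ku). Syllable 1 is left unfooted.
Foot heads (stressed positions): 2, 4, 6.
End Rule Leftmost: primary stress on the leftmost head = syllable 2.
Secondary stress on 4, 6: dra.ˈka:.pos.ˌgu:.te.ˌpu:k.ku.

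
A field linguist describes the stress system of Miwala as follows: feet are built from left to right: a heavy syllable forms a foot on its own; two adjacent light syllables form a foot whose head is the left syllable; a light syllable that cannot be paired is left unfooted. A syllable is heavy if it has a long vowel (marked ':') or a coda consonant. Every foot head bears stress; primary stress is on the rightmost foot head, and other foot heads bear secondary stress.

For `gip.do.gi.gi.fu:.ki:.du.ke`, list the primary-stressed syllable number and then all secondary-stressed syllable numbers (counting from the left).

primary 7, secondary 1, 2, 5, 6

Weights: 1 gip H, 2 do L, 3 gi L, 4 gi L, 5 fu: H, 6 ki: H, 7 du L, 8 ke L.
Parse left to right (heavy = foot alone; LL = one foot; stranded L unfooted): (ˈgip) (ˈdo.gi) gi (ˈfu:) (ˈki:) (ˈdu.ke).
Foot heads: 1, 2, 5, 6, 7.
Primary stress on the rightmost head = syllable 7.
Secondary stress on 1, 2, 5, 6: ˌgip.ˌdo.gi.gi.ˌfu:.ˌki:.ˈdu.ke.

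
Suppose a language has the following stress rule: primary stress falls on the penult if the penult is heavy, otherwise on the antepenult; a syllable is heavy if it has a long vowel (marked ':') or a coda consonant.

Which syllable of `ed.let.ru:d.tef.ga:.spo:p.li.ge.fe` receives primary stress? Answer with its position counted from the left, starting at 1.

7

Weights: 7 li L, 8 ge L, 9 fe L.
The penult (syllable 8, ge) is light, so stress falls on the antepenult (syllable 7, li).
Primary stress: syllable 7 → ed.let.ru:d.tef.ga:.spo:p.ˈli.ge.fe.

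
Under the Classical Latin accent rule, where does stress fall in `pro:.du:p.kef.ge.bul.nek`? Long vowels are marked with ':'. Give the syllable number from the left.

5

Classical Latin: stress the penult if heavy (long vowel or closed), else the antepenult.
Weights: 4 ge L, 5 bul H, 6 nek H.
The penult (syllable 5, bul) is heavy, so it takes stress.
Stress on syllable 5: pro:.du:p.kef.ge.ˈbul.nek.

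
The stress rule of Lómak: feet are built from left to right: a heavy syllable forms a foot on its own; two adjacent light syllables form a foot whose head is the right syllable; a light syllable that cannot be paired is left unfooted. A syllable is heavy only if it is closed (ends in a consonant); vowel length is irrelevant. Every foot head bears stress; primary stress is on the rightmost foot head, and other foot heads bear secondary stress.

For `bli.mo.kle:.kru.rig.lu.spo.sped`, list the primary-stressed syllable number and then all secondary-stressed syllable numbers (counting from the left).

primary 8, secondary 2, 4, 5, 7

Weights: 1 bli L, 2 mo L, 3 kle: L, 4 kru L, 5 rig H, 6 lu L, 7 spo L, 8 sped H.
Parse left to right (heavy = foot alone; LL = one foot; stranded L unfooted): (bli.ˈmo) (kle:.ˈkru) (ˈrig) (lu.ˈspo) (ˈsped).
Foot heads: 2, 4, 5, 7, 8.
Primary stress on the rightmost head = syllable 8.
Secondary stress on 2, 4, 5, 7: bli.ˌmo.kle:.ˌkru.ˌrig.lu.ˌspo.ˈsped.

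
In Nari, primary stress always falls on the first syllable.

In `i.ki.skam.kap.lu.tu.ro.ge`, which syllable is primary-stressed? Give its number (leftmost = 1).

The word has 8 syllables; the first syllable is syllable 1 (i).
Primary stress: syllable 1 → ˈi.ki.skam.kap.lu.tu.ro.ge.

1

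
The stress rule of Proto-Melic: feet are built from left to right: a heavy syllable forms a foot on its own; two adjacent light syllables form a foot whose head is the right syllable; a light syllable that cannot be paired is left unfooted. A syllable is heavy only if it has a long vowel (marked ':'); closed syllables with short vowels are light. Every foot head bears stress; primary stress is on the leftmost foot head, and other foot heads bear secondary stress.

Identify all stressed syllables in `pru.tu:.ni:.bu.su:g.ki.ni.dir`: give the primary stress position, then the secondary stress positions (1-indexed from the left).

Weights: 1 pru L, 2 tu: H, 3 ni: H, 4 bu L, 5 su:g H, 6 ki L, 7 ni L, 8 dir L.
Parse left to right (heavy = foot alone; LL = one foot; stranded L unfooted): pru (ˈtu:) (ˈni:) bu (ˈsu:g) (ki.ˈni) dir.
Foot heads: 2, 3, 5, 7.
Primary stress on the leftmost head = syllable 2.
Secondary stress on 3, 5, 7: pru.ˈtu:.ˌni:.bu.ˌsu:g.ki.ˌni.dir.

primary 2, secondary 3, 5, 7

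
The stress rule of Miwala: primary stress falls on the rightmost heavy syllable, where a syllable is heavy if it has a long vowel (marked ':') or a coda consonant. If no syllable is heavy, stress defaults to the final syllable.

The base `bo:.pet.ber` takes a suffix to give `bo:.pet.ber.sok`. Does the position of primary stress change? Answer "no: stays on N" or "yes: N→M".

Base `bo:.pet.ber` (3 syllables):
  Weights: 1 bo: H, 2 pet H, 3 ber H.
  Heavy syllables in the domain: 1, 2, 3. The rightmost is syllable 3 (ber).
  → primary stress on syllable 3.
Suffixed `bo:.pet.ber.sok` (4 syllables):
  Weights: 1 bo: H, 2 pet H, 3 ber H, 4 sok H.
  Heavy syllables in the domain: 1, 2, 3, 4. The rightmost is syllable 4 (sok).
  → primary stress on syllable 4.

yes: 3→4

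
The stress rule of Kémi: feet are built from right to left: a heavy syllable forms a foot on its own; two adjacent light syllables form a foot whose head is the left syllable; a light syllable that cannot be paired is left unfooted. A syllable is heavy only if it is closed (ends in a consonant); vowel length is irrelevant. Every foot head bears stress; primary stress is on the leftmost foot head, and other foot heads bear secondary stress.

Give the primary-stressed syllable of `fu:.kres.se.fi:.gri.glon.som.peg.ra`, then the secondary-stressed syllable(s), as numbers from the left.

primary 2, secondary 4, 6, 7, 8

Weights: 1 fu: L, 2 kres H, 3 se L, 4 fi: L, 5 gri L, 6 glon H, 7 som H, 8 peg H, 9 ra L.
Parse right to left (heavy = foot alone; LL = one foot; stranded L unfooted): fu: (ˈkres) se (ˈfi:.gri) (ˈglon) (ˈsom) (ˈpeg) ra.
Foot heads: 2, 4, 6, 7, 8.
Primary stress on the leftmost head = syllable 2.
Secondary stress on 4, 6, 7, 8: fu:.ˈkres.se.ˌfi:.gri.ˌglon.ˌsom.ˌpeg.ra.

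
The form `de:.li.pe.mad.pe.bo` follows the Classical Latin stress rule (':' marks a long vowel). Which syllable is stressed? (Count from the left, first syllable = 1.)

4

Classical Latin: stress the penult if heavy (long vowel or closed), else the antepenult.
Weights: 4 mad H, 5 pe L, 6 bo L.
The penult (syllable 5, pe) is light, so stress falls on the antepenult (syllable 4, mad).
Stress on syllable 4: de:.li.pe.ˈmad.pe.bo.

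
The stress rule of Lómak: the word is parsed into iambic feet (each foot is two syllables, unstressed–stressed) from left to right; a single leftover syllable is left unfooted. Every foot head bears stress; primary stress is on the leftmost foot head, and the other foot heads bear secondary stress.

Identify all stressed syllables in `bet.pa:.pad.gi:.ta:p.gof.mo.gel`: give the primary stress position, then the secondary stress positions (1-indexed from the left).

Parse left to right into iambic (σˈσ) feet: (bet.ˈpa:) (pad.ˈgi:) (ta:p.ˈgof) (mo.ˈgel).
Foot heads (stressed positions): 2, 4, 6, 8.
End Rule Leftmost: primary stress on the leftmost head = syllable 2.
Secondary stress on 4, 6, 8: bet.ˈpa:.pad.ˌgi:.ta:p.ˌgof.mo.ˌgel.

primary 2, secondary 4, 6, 8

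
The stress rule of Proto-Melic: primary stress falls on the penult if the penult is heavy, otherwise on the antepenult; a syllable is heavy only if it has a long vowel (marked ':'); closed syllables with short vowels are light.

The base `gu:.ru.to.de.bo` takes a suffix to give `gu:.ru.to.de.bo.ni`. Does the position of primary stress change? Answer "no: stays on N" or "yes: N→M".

Base `gu:.ru.to.de.bo` (5 syllables):
  Weights: 3 to L, 4 de L, 5 bo L.
  The penult (syllable 4, de) is light, so stress falls on the antepenult (syllable 3, to).
  → primary stress on syllable 3.
Suffixed `gu:.ru.to.de.bo.ni` (6 syllables):
  Weights: 4 de L, 5 bo L, 6 ni L.
  The penult (syllable 5, bo) is light, so stress falls on the antepenult (syllable 4, de).
  → primary stress on syllable 4.

yes: 3→4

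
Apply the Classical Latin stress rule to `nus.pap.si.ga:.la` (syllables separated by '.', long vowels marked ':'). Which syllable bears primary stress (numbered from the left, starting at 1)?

4

Classical Latin: stress the penult if heavy (long vowel or closed), else the antepenult.
Weights: 3 si L, 4 ga: H, 5 la L.
The penult (syllable 4, ga:) is heavy, so it takes stress.
Stress on syllable 4: nus.pap.si.ˈga:.la.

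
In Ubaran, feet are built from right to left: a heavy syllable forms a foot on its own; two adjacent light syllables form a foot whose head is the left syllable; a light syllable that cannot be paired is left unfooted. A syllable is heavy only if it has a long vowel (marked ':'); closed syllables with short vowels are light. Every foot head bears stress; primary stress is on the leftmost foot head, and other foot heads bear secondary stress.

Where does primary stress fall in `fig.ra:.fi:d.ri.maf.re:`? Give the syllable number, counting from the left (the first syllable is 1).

2

Weights: 1 fig L, 2 ra: H, 3 fi:d H, 4 ri L, 5 maf L, 6 re: H.
Parse right to left (heavy = foot alone; LL = one foot; stranded L unfooted): fig (ˈra:) (ˈfi:d) (ˈri.maf) (ˈre:).
Foot heads: 2, 3, 4, 6.
Primary stress on the leftmost head = syllable 2.
Primary stress: syllable 2 → fig.ˈra:.fi:d.ri.maf.re:.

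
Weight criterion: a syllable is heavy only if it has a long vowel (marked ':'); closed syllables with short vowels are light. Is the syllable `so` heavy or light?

`so`: short vowel, open (no coda). Short vowel → light.

light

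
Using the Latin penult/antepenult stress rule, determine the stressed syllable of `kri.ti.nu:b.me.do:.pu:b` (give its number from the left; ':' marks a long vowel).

5

Classical Latin: stress the penult if heavy (long vowel or closed), else the antepenult.
Weights: 4 me L, 5 do: H, 6 pu:b H.
The penult (syllable 5, do:) is heavy, so it takes stress.
Stress on syllable 5: kri.ti.nu:b.me.ˈdo:.pu:b.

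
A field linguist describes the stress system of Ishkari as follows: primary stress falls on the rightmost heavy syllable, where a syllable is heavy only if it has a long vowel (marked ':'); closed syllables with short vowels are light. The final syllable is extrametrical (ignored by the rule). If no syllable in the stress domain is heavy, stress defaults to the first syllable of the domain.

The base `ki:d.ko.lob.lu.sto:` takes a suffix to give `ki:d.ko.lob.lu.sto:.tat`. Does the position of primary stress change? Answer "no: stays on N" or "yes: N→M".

yes: 1→5

Base `ki:d.ko.lob.lu.sto:` (5 syllables):
  The final syllable (5, sto:) is extrametrical; the stress domain is syllables 1–4.
  Weights: 1 ki:d H, 2 ko L, 3 lob L, 4 lu L.
  Heavy syllables in the domain: 1. The rightmost is syllable 1 (ki:d).
  → primary stress on syllable 1.
Suffixed `ki:d.ko.lob.lu.sto:.tat` (6 syllables):
  The final syllable (6, tat) is extrametrical; the stress domain is syllables 1–5.
  Weights: 1 ki:d H, 2 ko L, 3 lob L, 4 lu L, 5 sto: H.
  Heavy syllables in the domain: 1, 5. The rightmost is syllable 5 (sto:).
  → primary stress on syllable 5.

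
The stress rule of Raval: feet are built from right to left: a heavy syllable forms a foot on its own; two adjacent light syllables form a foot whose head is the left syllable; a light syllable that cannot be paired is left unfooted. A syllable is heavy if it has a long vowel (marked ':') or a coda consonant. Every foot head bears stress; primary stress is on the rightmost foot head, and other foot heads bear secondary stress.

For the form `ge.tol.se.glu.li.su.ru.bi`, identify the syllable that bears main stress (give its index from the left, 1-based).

7

Weights: 1 ge L, 2 tol H, 3 se L, 4 glu L, 5 li L, 6 su L, 7 ru L, 8 bi L.
Parse right to left (heavy = foot alone; LL = one foot; stranded L unfooted): ge (ˈtol) (ˈse.glu) (ˈli.su) (ˈru.bi).
Foot heads: 2, 3, 5, 7.
Primary stress on the rightmost head = syllable 7.
Primary stress: syllable 7 → ge.tol.se.glu.li.su.ˈru.bi.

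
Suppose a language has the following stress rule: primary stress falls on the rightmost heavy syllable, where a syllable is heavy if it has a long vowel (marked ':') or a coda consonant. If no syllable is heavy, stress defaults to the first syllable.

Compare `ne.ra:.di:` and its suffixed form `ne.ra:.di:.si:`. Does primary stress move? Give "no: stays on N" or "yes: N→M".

yes: 3→4

Base `ne.ra:.di:` (3 syllables):
  Weights: 1 ne L, 2 ra: H, 3 di: H.
  Heavy syllables in the domain: 2, 3. The rightmost is syllable 3 (di:).
  → primary stress on syllable 3.
Suffixed `ne.ra:.di:.si:` (4 syllables):
  Weights: 1 ne L, 2 ra: H, 3 di: H, 4 si: H.
  Heavy syllables in the domain: 2, 3, 4. The rightmost is syllable 4 (si:).
  → primary stress on syllable 4.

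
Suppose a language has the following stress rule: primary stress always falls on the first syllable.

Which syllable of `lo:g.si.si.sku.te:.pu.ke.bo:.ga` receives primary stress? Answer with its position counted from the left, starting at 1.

1

The word has 9 syllables; the first syllable is syllable 1 (lo:g).
Primary stress: syllable 1 → ˈlo:g.si.si.sku.te:.pu.ke.bo:.ga.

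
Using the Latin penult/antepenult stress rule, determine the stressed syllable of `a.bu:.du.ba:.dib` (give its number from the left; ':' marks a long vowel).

4

Classical Latin: stress the penult if heavy (long vowel or closed), else the antepenult.
Weights: 3 du L, 4 ba: H, 5 dib H.
The penult (syllable 4, ba:) is heavy, so it takes stress.
Stress on syllable 4: a.bu:.du.ˈba:.dib.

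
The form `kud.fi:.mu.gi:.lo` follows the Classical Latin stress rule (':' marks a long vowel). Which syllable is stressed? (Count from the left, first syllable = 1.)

Classical Latin: stress the penult if heavy (long vowel or closed), else the antepenult.
Weights: 3 mu L, 4 gi: H, 5 lo L.
The penult (syllable 4, gi:) is heavy, so it takes stress.
Stress on syllable 4: kud.fi:.mu.ˈgi:.lo.

4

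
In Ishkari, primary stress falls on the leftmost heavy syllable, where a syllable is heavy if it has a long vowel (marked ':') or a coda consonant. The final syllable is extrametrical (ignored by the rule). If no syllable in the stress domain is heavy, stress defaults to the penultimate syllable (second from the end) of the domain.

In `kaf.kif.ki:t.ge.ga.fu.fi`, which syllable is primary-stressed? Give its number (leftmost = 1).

1

The final syllable (7, fi) is extrametrical; the stress domain is syllables 1–6.
Weights: 1 kaf H, 2 kif H, 3 ki:t H, 4 ge L, 5 ga L, 6 fu L.
Heavy syllables in the domain: 1, 2, 3. The leftmost is syllable 1 (kaf).
Primary stress: syllable 1 → ˈkaf.kif.ki:t.ge.ga.fu.fi.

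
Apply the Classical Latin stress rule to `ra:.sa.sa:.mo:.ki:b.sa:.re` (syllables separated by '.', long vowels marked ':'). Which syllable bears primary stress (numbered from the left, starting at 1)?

Classical Latin: stress the penult if heavy (long vowel or closed), else the antepenult.
Weights: 5 ki:b H, 6 sa: H, 7 re L.
The penult (syllable 6, sa:) is heavy, so it takes stress.
Stress on syllable 6: ra:.sa.sa:.mo:.ki:b.ˈsa:.re.

6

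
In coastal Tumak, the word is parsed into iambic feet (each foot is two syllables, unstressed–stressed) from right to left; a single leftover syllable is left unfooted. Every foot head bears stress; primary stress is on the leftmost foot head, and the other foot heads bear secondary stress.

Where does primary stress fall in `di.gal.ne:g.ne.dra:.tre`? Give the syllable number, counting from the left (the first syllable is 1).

Parse right to left into iambic (σˈσ) feet: (di.ˈgal) (ne:g.ˈne) (dra:.ˈtre).
Foot heads (stressed positions): 2, 4, 6.
End Rule Leftmost: primary stress on the leftmost head = syllable 2.
Primary stress: syllable 2 → di.ˈgal.ne:g.ne.dra:.tre.

2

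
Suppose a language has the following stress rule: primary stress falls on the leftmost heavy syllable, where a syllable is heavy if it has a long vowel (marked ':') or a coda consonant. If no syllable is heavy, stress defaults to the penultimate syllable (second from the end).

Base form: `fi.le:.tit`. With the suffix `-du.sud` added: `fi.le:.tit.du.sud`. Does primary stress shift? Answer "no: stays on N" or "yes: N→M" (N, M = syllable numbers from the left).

no: stays on 2

Base `fi.le:.tit` (3 syllables):
  Weights: 1 fi L, 2 le: H, 3 tit H.
  Heavy syllables in the domain: 2, 3. The leftmost is syllable 2 (le:).
  → primary stress on syllable 2.
Suffixed `fi.le:.tit.du.sud` (5 syllables):
  Weights: 1 fi L, 2 le: H, 3 tit H, 4 du L, 5 sud H.
  Heavy syllables in the domain: 2, 3, 5. The leftmost is syllable 2 (le:).
  → primary stress on syllable 2.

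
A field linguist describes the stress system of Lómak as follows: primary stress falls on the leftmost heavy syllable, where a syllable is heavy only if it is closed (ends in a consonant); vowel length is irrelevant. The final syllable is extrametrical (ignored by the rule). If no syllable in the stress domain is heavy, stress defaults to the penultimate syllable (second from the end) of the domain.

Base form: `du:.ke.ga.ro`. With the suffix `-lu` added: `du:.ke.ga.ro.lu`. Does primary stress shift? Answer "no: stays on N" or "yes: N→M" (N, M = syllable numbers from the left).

Base `du:.ke.ga.ro` (4 syllables):
  The final syllable (4, ro) is extrametrical; the stress domain is syllables 1–3.
  Weights: 1 du: L, 2 ke L, 3 ga L.
  No heavy syllable in the domain; default to the penultimate syllable (second from the end) of the domain = syllable 2.
  → primary stress on syllable 2.
Suffixed `du:.ke.ga.ro.lu` (5 syllables):
  The final syllable (5, lu) is extrametrical; the stress domain is syllables 1–4.
  Weights: 1 du: L, 2 ke L, 3 ga L, 4 ro L.
  No heavy syllable in the domain; default to the penultimate syllable (second from the end) of the domain = syllable 3.
  → primary stress on syllable 3.

yes: 2→3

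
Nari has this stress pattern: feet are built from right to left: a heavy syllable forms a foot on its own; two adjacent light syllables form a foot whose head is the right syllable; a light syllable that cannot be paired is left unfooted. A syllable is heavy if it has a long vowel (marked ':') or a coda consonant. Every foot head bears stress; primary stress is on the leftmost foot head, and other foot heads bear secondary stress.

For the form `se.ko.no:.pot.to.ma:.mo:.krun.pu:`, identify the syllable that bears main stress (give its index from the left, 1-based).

Weights: 1 se L, 2 ko L, 3 no: H, 4 pot H, 5 to L, 6 ma: H, 7 mo: H, 8 krun H, 9 pu: H.
Parse right to left (heavy = foot alone; LL = one foot; stranded L unfooted): (se.ˈko) (ˈno:) (ˈpot) to (ˈma:) (ˈmo:) (ˈkrun) (ˈpu:).
Foot heads: 2, 3, 4, 6, 7, 8, 9.
Primary stress on the leftmost head = syllable 2.
Primary stress: syllable 2 → se.ˈko.no:.pot.to.ma:.mo:.krun.pu:.

2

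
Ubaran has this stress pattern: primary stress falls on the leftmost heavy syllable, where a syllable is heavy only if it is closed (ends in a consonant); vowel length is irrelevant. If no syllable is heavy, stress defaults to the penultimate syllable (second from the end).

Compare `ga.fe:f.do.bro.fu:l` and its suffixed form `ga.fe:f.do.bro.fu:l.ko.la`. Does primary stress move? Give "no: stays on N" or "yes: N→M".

no: stays on 2

Base `ga.fe:f.do.bro.fu:l` (5 syllables):
  Weights: 1 ga L, 2 fe:f H, 3 do L, 4 bro L, 5 fu:l H.
  Heavy syllables in the domain: 2, 5. The leftmost is syllable 2 (fe:f).
  → primary stress on syllable 2.
Suffixed `ga.fe:f.do.bro.fu:l.ko.la` (7 syllables):
  Weights: 1 ga L, 2 fe:f H, 3 do L, 4 bro L, 5 fu:l H, 6 ko L, 7 la L.
  Heavy syllables in the domain: 2, 5. The leftmost is syllable 2 (fe:f).
  → primary stress on syllable 2.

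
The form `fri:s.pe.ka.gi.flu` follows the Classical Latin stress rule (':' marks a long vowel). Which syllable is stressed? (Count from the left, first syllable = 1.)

Classical Latin: stress the penult if heavy (long vowel or closed), else the antepenult.
Weights: 3 ka L, 4 gi L, 5 flu L.
The penult (syllable 4, gi) is light, so stress falls on the antepenult (syllable 3, ka).
Stress on syllable 3: fri:s.pe.ˈka.gi.flu.

3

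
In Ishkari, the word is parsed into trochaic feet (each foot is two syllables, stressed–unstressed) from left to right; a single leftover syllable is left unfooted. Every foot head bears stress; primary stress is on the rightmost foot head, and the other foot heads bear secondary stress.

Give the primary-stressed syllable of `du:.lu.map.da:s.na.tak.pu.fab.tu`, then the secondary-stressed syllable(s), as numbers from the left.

primary 7, secondary 1, 3, 5

Parse left to right into trochaic (ˈσσ) feet: (ˈdu:.lu) (ˈmap.da:s) (ˈna.tak) (ˈpu.fab) tu. Syllable 9 is left unfooted.
Foot heads (stressed positions): 1, 3, 5, 7.
End Rule Rightmost: primary stress on the rightmost head = syllable 7.
Secondary stress on 1, 3, 5: ˌdu:.lu.ˌmap.da:s.ˌna.tak.ˈpu.fab.tu.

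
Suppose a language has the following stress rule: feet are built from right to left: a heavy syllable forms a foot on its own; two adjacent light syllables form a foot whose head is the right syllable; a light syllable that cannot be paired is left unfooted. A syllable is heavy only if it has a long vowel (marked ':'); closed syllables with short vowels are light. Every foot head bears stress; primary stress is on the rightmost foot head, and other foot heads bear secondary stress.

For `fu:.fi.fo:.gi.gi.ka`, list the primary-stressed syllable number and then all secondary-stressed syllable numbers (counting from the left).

Weights: 1 fu: H, 2 fi L, 3 fo: H, 4 gi L, 5 gi L, 6 ka L.
Parse right to left (heavy = foot alone; LL = one foot; stranded L unfooted): (ˈfu:) fi (ˈfo:) gi (gi.ˈka).
Foot heads: 1, 3, 6.
Primary stress on the rightmost head = syllable 6.
Secondary stress on 1, 3: ˌfu:.fi.ˌfo:.gi.gi.ˈka.

primary 6, secondary 1, 3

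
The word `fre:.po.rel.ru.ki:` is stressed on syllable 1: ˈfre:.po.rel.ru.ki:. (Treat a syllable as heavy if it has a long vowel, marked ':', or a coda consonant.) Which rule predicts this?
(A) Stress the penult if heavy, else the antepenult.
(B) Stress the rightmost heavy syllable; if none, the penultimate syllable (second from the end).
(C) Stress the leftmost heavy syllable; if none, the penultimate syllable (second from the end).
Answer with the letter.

C

Rule A → syllable 3 (observed: 1).
Rule B → syllable 5 (observed: 1).
Rule C → syllable 1 ✓.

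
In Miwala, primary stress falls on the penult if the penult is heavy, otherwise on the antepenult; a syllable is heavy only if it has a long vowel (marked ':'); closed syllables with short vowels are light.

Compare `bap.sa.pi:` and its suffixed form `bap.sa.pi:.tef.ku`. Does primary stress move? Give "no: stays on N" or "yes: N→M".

yes: 1→3

Base `bap.sa.pi:` (3 syllables):
  Weights: 1 bap L, 2 sa L, 3 pi: H.
  The penult (syllable 2, sa) is light, so stress falls on the antepenult (syllable 1, bap).
  → primary stress on syllable 1.
Suffixed `bap.sa.pi:.tef.ku` (5 syllables):
  Weights: 3 pi: H, 4 tef L, 5 ku L.
  The penult (syllable 4, tef) is light, so stress falls on the antepenult (syllable 3, pi:).
  → primary stress on syllable 3.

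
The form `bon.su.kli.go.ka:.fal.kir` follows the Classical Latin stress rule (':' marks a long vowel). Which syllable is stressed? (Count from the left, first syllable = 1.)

6

Classical Latin: stress the penult if heavy (long vowel or closed), else the antepenult.
Weights: 5 ka: H, 6 fal H, 7 kir H.
The penult (syllable 6, fal) is heavy, so it takes stress.
Stress on syllable 6: bon.su.kli.go.ka:.ˈfal.kir.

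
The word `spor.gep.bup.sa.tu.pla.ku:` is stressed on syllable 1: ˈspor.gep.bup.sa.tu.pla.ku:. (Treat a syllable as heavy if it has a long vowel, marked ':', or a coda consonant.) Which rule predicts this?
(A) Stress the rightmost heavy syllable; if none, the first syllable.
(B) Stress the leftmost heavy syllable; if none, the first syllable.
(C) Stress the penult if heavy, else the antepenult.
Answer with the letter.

Rule A → syllable 7 (observed: 1).
Rule B → syllable 1 ✓.
Rule C → syllable 5 (observed: 1).

B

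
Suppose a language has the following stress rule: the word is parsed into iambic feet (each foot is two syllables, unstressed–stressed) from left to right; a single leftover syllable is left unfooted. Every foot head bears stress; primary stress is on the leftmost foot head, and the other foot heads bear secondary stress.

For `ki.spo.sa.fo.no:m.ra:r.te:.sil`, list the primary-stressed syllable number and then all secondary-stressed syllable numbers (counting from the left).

primary 2, secondary 4, 6, 8

Parse left to right into iambic (σˈσ) feet: (ki.ˈspo) (sa.ˈfo) (no:m.ˈra:r) (te:.ˈsil).
Foot heads (stressed positions): 2, 4, 6, 8.
End Rule Leftmost: primary stress on the leftmost head = syllable 2.
Secondary stress on 4, 6, 8: ki.ˈspo.sa.ˌfo.no:m.ˌra:r.te:.ˌsil.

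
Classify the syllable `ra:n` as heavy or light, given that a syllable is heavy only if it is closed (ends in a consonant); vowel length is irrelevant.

`ra:n`: long vowel, closed (coda /n/). Closed (coda /n/) → heavy.

heavy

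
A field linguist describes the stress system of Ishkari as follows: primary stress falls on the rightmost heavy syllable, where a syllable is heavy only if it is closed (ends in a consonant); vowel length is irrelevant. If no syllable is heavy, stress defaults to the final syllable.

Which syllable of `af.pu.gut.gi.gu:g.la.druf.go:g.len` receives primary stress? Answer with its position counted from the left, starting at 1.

9

Weights: 1 af H, 2 pu L, 3 gut H, 4 gi L, 5 gu:g H, 6 la L, 7 druf H, 8 go:g H, 9 len H.
Heavy syllables in the domain: 1, 3, 5, 7, 8, 9. The rightmost is syllable 9 (len).
Primary stress: syllable 9 → af.pu.gut.gi.gu:g.la.druf.go:g.ˈlen.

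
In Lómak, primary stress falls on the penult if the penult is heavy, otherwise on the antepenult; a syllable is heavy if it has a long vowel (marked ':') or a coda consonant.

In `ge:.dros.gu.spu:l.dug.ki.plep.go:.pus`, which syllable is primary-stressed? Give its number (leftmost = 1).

8

Weights: 7 plep H, 8 go: H, 9 pus H.
The penult (syllable 8, go:) is heavy, so it takes stress.
Primary stress: syllable 8 → ge:.dros.gu.spu:l.dug.ki.plep.ˈgo:.pus.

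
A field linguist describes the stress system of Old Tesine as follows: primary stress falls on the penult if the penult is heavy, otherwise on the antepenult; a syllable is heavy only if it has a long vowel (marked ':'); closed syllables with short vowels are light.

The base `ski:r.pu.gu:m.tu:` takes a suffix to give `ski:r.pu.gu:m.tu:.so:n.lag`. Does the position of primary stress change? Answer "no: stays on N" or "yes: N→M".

yes: 3→5

Base `ski:r.pu.gu:m.tu:` (4 syllables):
  Weights: 2 pu L, 3 gu:m H, 4 tu: H.
  The penult (syllable 3, gu:m) is heavy, so it takes stress.
  → primary stress on syllable 3.
Suffixed `ski:r.pu.gu:m.tu:.so:n.lag` (6 syllables):
  Weights: 4 tu: H, 5 so:n H, 6 lag L.
  The penult (syllable 5, so:n) is heavy, so it takes stress.
  → primary stress on syllable 5.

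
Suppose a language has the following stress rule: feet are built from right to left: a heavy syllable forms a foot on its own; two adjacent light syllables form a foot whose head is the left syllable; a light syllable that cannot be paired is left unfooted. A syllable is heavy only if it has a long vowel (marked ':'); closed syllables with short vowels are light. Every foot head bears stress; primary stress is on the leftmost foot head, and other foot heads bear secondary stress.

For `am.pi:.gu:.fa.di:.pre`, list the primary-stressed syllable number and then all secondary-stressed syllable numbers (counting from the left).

Weights: 1 am L, 2 pi: H, 3 gu: H, 4 fa L, 5 di: H, 6 pre L.
Parse right to left (heavy = foot alone; LL = one foot; stranded L unfooted): am (ˈpi:) (ˈgu:) fa (ˈdi:) pre.
Foot heads: 2, 3, 5.
Primary stress on the leftmost head = syllable 2.
Secondary stress on 3, 5: am.ˈpi:.ˌgu:.fa.ˌdi:.pre.

primary 2, secondary 3, 5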